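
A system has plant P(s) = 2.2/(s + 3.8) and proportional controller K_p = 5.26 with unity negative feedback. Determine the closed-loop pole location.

Closed-loop transfer function: T(s) = K_p·P(s)/(1 + K_p·P(s)) = 11.57/(s + 3.8 + 11.57) = 11.57/(s + 15.37).
The closed-loop pole is at s = −15.37.

s = -15.37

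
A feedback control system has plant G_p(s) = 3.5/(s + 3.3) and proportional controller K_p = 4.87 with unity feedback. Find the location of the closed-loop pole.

s = -20.35

Closed-loop transfer function: T(s) = K_p·G_p(s)/(1 + K_p·G_p(s)) = 17.05/(s + 3.3 + 17.05) = 17.05/(s + 20.35).
The closed-loop pole is at s = −20.35.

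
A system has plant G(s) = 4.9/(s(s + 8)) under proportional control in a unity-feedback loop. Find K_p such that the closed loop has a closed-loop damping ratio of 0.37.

Closed-loop characteristic equation: s² + 8s + K_p·4.9 = 0.
So ω_n = √(4.9K_p) and 2ζω_n = 8, giving ζ = 8/(2√(4.9K_p)).
Setting ζ = 0.37: √(4.9K_p) = 8/(2·0.37) = 10.81, so K_p = 116.9/4.9 = 23.9.

K_p = 23.9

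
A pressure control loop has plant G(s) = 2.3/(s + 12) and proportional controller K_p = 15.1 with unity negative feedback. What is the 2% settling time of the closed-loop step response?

Closed-loop transfer function: T(s) = K_p·G(s)/(1 + K_p·G(s)) = 34.73/(s + 12 + 34.73) = 34.73/(s + 46.73).
Time constant τ = 1/46.73 = 0.0214 s, so the 2% settling time is about 4τ = 0.0856 s.

T_s ≈ 0.0856 s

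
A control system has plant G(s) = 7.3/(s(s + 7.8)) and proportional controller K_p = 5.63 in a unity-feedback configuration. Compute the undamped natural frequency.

1 + K_p·G(s) = 0 gives s² + 7.8s + 41.1 = 0.
Matching s² + 2ζω_n s + ω_n²: ω_n = √41.1 = 6.411 rad/s and 2ζω_n = 7.8, so ζ = 7.8/(2·6.411) = 0.608.

ω_n = 6.41 rad/s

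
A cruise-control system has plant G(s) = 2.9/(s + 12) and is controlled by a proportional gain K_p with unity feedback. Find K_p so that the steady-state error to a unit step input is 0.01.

The loop is type 0, so e_ss(step) = 1/(1 + K_pos) with K_pos = K_p·G(0).
G(0) = 0.2417. Require 1/(1 + K_p·0.2417) = 0.01, so 1 + 0.2417·K_p = 100.
K_p = (100 − 1)/0.2417 = 410.

K_p = 410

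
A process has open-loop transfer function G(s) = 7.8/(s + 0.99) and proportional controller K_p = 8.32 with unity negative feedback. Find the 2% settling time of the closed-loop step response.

T_s ≈ 0.0607 s

Closed-loop transfer function: T(s) = K_p·G(s)/(1 + K_p·G(s)) = 64.9/(s + 0.99 + 64.9) = 64.9/(s + 65.89).
Time constant τ = 1/65.89 = 0.01518 s, so the 2% settling time is about 4τ = 0.0607 s.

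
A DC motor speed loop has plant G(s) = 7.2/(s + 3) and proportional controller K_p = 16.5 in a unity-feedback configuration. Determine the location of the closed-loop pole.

Closed-loop transfer function: T(s) = K_p·G(s)/(1 + K_p·G(s)) = 118.8/(s + 3 + 118.8) = 118.8/(s + 121.8).
The closed-loop pole is at s = −121.8.

s = -121.8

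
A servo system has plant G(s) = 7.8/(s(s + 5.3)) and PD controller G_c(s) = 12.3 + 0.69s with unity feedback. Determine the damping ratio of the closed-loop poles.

Forward path: (12.3 + 0.69s)·7.8/(s(s+5.3)). The closed-loop characteristic equation is s² + (5.3 + 7.8·0.69)s + 7.8·12.3 = 0.
That is s² + 10.68s + 95.94 = 0, so ω_n = 9.795 rad/s and ζ = 10.68/(2·9.795) = 0.5453.

ζ = 0.545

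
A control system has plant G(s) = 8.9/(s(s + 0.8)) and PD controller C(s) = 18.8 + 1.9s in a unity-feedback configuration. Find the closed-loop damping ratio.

Forward path: (18.8 + 1.9s)·8.9/(s(s+0.8)). The closed-loop characteristic equation is s² + (0.8 + 8.9·1.9)s + 8.9·18.8 = 0.
That is s² + 17.71s + 167.3 = 0, so ω_n = 12.94 rad/s and ζ = 17.71/(2·12.94) = 0.6846.

ζ = 0.685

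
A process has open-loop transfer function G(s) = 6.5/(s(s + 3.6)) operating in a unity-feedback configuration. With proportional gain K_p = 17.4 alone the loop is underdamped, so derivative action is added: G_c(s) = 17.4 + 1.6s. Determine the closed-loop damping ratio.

Forward path: (17.4 + 1.6s)·6.5/(s(s+3.6)). The closed-loop characteristic equation is s² + (3.6 + 6.5·1.6)s + 6.5·17.4 = 0.
That is s² + 14s + 113.1 = 0, so ω_n = 10.63 rad/s and ζ = 14/(2·10.63) = 0.6582.

ζ = 0.658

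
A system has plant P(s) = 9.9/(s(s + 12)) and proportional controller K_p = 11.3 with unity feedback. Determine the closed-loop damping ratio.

ζ = 0.567

1 + K_p·P(s) = 0 gives s² + 12s + 111.9 = 0.
So ω_n² = 111.9 ⇒ ω_n = 10.58 rad/s, and ζ = 12/(2ω_n) = 0.567.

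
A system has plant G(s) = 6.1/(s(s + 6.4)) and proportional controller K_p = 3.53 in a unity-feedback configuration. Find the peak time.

Closed-loop characteristic equation: s² + 6.4s + 21.53 = 0, so ω_n = 4.64 rad/s and ζ = 6.4/(2·4.64) = 0.6896.
Damped frequency ω_d = ω_n√(1−ζ²) = 3.361 rad/s, so peak time T_p = π/ω_d = 0.935 s.

T_p = 0.935 s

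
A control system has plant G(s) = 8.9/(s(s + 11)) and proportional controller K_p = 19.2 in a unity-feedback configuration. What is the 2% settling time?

Closed-loop characteristic equation: s² + 11s + 170.9 = 0, so ω_n = 13.07 rad/s and ζ = 11/(2·13.07) = 0.4207.
2% settling time T_s ≈ 4/(ζω_n) = 4/5.5 = 0.727 s.

T_s ≈ 0.727 s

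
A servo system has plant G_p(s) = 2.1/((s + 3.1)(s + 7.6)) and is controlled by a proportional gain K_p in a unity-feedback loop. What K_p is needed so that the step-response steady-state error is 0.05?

K_p = 213

For a type-0 loop with proportional control, e_ss = 1/(1 + K_p·G_p(0)).
G_p(0) = 0.08913. Require 1/(1 + K_p·0.08913) = 0.05, so 1 + 0.08913·K_p = 20.
K_p = (20 − 1)/0.08913 = 213.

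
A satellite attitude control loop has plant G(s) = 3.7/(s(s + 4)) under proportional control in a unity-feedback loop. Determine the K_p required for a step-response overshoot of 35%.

From %OS = 100·exp(−πζ/√(1−ζ²)) = 35%, ζ = −ln(0.35)/√(π²+ln²(0.35)) = 0.3169.
Characteristic equation s² + 4s + 3.7K_p = 0 gives ζ = 4/(2√(3.7K_p)).
Setting ζ = 0.3169: √(3.7K_p) = 4/(2·0.3169) = 6.31, so K_p = 39.82/3.7 = 10.8.

K_p = 10.8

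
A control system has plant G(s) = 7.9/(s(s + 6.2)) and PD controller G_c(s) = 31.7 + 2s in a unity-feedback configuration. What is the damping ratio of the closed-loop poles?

Forward path: (31.7 + 2s)·7.9/(s(s+6.2)). The closed-loop characteristic equation is s² + (6.2 + 7.9·2)s + 7.9·31.7 = 0.
That is s² + 22s + 250.4 = 0, so ω_n = 15.82 rad/s and ζ = 22/(2·15.82) = 0.6951.

ζ = 0.695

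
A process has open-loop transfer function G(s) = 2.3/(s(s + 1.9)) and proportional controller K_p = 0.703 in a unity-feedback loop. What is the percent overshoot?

2.93%

Closed-loop characteristic equation: s² + 1.9s + 1.617 = 0, so ω_n = 1.272 rad/s and ζ = 1.9/(2·1.272) = 0.7471.
%OS = 100·exp(−πζ/√(1−ζ²)) = 100·exp(−π·0.7471/√0.4418) = 2.93%.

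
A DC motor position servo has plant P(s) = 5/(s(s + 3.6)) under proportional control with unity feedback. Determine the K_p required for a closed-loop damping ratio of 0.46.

K_p = 3.06

Closed-loop characteristic equation: s² + 3.6s + K_p·5 = 0.
So ω_n = √(5K_p) and 2ζω_n = 3.6, giving ζ = 3.6/(2√(5K_p)).
Setting ζ = 0.46: √(5K_p) = 3.6/(2·0.46) = 3.913, so K_p = 15.31/5 = 3.06.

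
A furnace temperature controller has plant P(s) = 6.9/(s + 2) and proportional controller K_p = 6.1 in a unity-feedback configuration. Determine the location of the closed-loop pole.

Closed-loop transfer function: T(s) = K_p·P(s)/(1 + K_p·P(s)) = 42.09/(s + 2 + 42.09) = 42.09/(s + 44.09).
The closed-loop pole is at s = −44.09.

s = -44.09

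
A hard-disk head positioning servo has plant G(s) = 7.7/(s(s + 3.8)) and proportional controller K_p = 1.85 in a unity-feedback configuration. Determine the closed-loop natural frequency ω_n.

With unity feedback the closed-loop characteristic equation is s² + 3.8s + 1.85·7.7 = s² + 3.8s + 14.25 = 0.
Matching s² + 2ζω_n s + ω_n²: ω_n = √14.25 = 3.774 rad/s and 2ζω_n = 3.8, so ζ = 3.8/(2·3.774) = 0.503.

ω_n = 3.77 rad/s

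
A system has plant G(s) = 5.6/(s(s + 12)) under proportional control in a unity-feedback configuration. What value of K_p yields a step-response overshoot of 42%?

From %OS = 100·exp(−πζ/√(1−ζ²)) = 42%, ζ = −ln(0.42)/√(π²+ln²(0.42)) = 0.2662.
Characteristic equation s² + 12s + 5.6K_p = 0 gives ζ = 12/(2√(5.6K_p)).
Setting ζ = 0.2662: √(5.6K_p) = 12/(2·0.2662) = 22.54, so K_p = 508.1/5.6 = 90.7.

K_p = 90.7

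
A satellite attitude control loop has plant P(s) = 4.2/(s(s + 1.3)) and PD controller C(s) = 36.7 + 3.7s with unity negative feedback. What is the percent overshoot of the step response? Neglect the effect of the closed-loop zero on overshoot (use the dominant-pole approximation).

Forward path: (36.7 + 3.7s)·4.2/(s(s+1.3)). The closed-loop characteristic equation is s² + (1.3 + 4.2·3.7)s + 4.2·36.7 = 0.
That is s² + 16.84s + 154.1 = 0, so ω_n = 12.42 rad/s and ζ = 16.84/(2·12.42) = 0.6782.
%OS = 100·exp(−πζ/√(1−ζ²)) = 5.51%.

5.51%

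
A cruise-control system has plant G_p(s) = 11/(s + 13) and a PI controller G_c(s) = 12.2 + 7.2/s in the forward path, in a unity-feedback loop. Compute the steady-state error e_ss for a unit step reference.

The open loop G_c(s)G_p(s) has a pole at the origin (type 1), so the static position error constant is infinite and e_ss = 1/(1+∞) = 0.

0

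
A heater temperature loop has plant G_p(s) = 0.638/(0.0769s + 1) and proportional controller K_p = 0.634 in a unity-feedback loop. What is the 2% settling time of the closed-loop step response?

Closed loop: T(s) = K_p·G_p/(1+K_p·G_p) = 0.4045/(0.0769s + 1 + 0.4045), with pole at s = −(1 + 0.4045)/0.0769 = −18.26.
τ = 1/18.26 = 0.05475 s, so 2% settling time ≈ 4τ = 0.219 s.

T_s ≈ 0.219 s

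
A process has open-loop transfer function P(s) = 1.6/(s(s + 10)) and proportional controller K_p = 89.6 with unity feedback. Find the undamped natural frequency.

The closed-loop denominator is s(s+10) + 89.6·1.6 = s² + 10s + 143.4.
Matching s² + 2ζω_n s + ω_n²: ω_n = √143.4 = 11.97 rad/s and 2ζω_n = 10, so ζ = 10/(2·11.97) = 0.418.

ω_n = 12 rad/s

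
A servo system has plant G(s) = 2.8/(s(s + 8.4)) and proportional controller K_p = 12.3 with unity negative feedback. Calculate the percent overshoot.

4%

Closed-loop characteristic equation: s² + 8.4s + 34.44 = 0, so ω_n = 5.869 rad/s and ζ = 8.4/(2·5.869) = 0.7157.
%OS = 100·exp(−πζ/√(1−ζ²)) = 100·exp(−π·0.7157/√0.4878) = 4%.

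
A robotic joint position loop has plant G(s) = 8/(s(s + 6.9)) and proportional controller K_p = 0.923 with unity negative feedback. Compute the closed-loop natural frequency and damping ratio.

The closed-loop denominator is s(s+6.9) + 0.923·8 = s² + 6.9s + 7.384.
Matching s² + 2ζω_n s + ω_n²: ω_n = √7.384 = 2.717 rad/s and 2ζω_n = 6.9, so ζ = 6.9/(2·2.717) = 1.27.

ω_n = 2.72 rad/s, ζ = 1.27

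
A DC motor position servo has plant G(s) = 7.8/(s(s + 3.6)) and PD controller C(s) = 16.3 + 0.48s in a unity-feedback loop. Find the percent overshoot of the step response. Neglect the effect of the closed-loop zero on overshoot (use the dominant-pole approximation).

33.9%

Forward path: (16.3 + 0.48s)·7.8/(s(s+3.6)). The closed-loop characteristic equation is s² + (3.6 + 7.8·0.48)s + 7.8·16.3 = 0.
That is s² + 7.344s + 127.1 = 0, so ω_n = 11.28 rad/s and ζ = 7.344/(2·11.28) = 0.3257.
%OS = 100·exp(−πζ/√(1−ζ²)) = 33.9%.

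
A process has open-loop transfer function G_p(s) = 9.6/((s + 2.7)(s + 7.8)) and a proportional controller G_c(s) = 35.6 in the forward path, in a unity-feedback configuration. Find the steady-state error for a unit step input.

The loop is type 0. Static position error constant K_pos = G_c(0)·G_p(0) = 35.6·0.4558 = 16.23.
Steady-state error to a unit step: e_ss = 1/(1+K_pos) = 1/17.23 = 0.058.

0.058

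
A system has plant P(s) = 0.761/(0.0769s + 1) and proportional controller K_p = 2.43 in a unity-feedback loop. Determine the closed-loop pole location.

Closed loop: T(s) = K_p·P/(1+K_p·P) = 1.849/(0.0769s + 1 + 1.849), with pole at s = −(1 + 1.849)/0.0769 = −37.05.

s = -37.05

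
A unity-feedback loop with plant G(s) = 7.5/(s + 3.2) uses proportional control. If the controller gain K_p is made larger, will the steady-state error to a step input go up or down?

e_ss = 1/(1 + K_p·G(0)); a larger K_p raises the denominator, so e_ss decreases.

decrease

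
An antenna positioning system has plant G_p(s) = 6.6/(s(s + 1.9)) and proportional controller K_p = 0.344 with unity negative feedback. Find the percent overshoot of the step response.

From 1 + K_pG_p(s) = 0: s² + 1.9s + 2.27 = 0 ⇒ ω_n = 1.507, ζ = 0.6305.
%OS = 100·exp(−πζ/√(1−ζ²)) = 100·exp(−π·0.6305/√0.6025) = 7.79%.

7.79%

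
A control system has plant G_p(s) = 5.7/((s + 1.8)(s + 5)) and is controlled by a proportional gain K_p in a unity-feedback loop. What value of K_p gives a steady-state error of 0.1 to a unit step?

K_p = 14.2

Steady-state error for a unit step on this type-0 loop is 1/(1 + K_p·G_p(0)).
G_p(0) = 0.6333. Require 1/(1 + K_p·0.6333) = 0.1, so 1 + 0.6333·K_p = 10.
K_p = (10 − 1)/0.6333 = 14.2.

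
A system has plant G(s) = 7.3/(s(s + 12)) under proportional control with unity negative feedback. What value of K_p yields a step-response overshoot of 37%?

From %OS = 100·exp(−πζ/√(1−ζ²)) = 37%, ζ = −ln(0.37)/√(π²+ln²(0.37)) = 0.3017.
Characteristic equation s² + 12s + 7.3K_p = 0 gives ζ = 12/(2√(7.3K_p)).
Setting ζ = 0.3017: √(7.3K_p) = 12/(2·0.3017) = 19.89, so K_p = 395.4/7.3 = 54.2.

K_p = 54.2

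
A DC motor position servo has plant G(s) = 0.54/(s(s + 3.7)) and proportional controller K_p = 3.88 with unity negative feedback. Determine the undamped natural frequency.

ω_n = 1.45 rad/s

The closed-loop denominator is s(s+3.7) + 3.88·0.54 = s² + 3.7s + 2.095.
Matching s² + 2ζω_n s + ω_n²: ω_n = √2.095 = 1.447 rad/s and 2ζω_n = 3.7, so ζ = 3.7/(2·1.447) = 1.28.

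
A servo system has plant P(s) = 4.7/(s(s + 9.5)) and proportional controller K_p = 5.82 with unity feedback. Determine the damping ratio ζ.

1 + K_p·P(s) = 0 gives s² + 9.5s + 27.35 = 0.
Matching s² + 2ζω_n s + ω_n²: ω_n = √27.35 = 5.23 rad/s and 2ζω_n = 9.5, so ζ = 9.5/(2·5.23) = 0.908.

ζ = 0.908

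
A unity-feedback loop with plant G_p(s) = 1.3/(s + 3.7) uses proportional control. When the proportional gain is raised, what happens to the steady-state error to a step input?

decrease

e_ss = 1/(1 + K_p·G_p(0)); a larger K_p raises the denominator, so e_ss decreases.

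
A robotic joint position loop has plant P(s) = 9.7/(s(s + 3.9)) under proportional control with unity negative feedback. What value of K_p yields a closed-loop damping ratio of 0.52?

Closed-loop characteristic equation: s² + 3.9s + K_p·9.7 = 0.
So ω_n = √(9.7K_p) and 2ζω_n = 3.9, giving ζ = 3.9/(2√(9.7K_p)).
Setting ζ = 0.52: √(9.7K_p) = 3.9/(2·0.52) = 3.75, so K_p = 14.06/9.7 = 1.45.

K_p = 1.45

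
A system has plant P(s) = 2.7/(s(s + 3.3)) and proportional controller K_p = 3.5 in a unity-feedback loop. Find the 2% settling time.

The closed-loop denominator s² + 3.3s + 9.45 gives ω_n = √9.45 = 3.074 and ζ = 3.3/(2ω_n) = 0.5367.
2% settling time T_s ≈ 4/(ζω_n) = 4/1.65 = 2.42 s.

T_s ≈ 2.42 s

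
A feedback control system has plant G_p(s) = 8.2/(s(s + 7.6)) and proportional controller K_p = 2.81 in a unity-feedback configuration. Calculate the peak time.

Closed-loop characteristic equation: s² + 7.6s + 23.04 = 0, so ω_n = 4.8 rad/s and ζ = 7.6/(2·4.8) = 0.7916.
Damped frequency ω_d = ω_n√(1−ζ²) = 2.933 rad/s, so peak time T_p = π/ω_d = 1.07 s.

T_p = 1.07 s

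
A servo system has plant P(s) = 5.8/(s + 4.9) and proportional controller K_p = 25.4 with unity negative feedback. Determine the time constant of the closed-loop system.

Closed-loop transfer function: T(s) = K_p·P(s)/(1 + K_p·P(s)) = 147.3/(s + 4.9 + 147.3) = 147.3/(s + 152.2).
Time constant τ = 1/152.2 = 0.00657 s.

τ = 0.00657 s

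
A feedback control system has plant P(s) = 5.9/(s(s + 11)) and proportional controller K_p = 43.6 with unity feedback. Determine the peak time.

T_p = 0.209 s

Closed-loop characteristic equation: s² + 11s + 257.2 = 0, so ω_n = 16.04 rad/s and ζ = 11/(2·16.04) = 0.3429.
Damped frequency ω_d = ω_n√(1−ζ²) = 15.07 rad/s, so peak time T_p = π/ω_d = 0.209 s.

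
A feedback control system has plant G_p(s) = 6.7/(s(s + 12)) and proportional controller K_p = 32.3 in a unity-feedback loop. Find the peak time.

T_p = 0.234 s

From 1 + K_pG_p(s) = 0: s² + 12s + 216.4 = 0 ⇒ ω_n = 14.71, ζ = 0.4079.
Damped frequency ω_d = ω_n√(1−ζ²) = 13.43 rad/s, so peak time T_p = π/ω_d = 0.234 s.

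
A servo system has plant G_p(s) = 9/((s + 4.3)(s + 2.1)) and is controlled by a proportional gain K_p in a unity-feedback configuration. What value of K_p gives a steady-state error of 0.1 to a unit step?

Steady-state error for a unit step on this type-0 loop is 1/(1 + K_p·G_p(0)).
G_p(0) = 0.9967. Require 1/(1 + K_p·0.9967) = 0.1, so 1 + 0.9967·K_p = 10.
K_p = (10 − 1)/0.9967 = 9.03.

K_p = 9.03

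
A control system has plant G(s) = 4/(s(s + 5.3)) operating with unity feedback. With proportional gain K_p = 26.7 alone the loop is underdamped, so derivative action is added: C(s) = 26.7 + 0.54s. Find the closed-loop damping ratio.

ζ = 0.361

Forward path: (26.7 + 0.54s)·4/(s(s+5.3)). The closed-loop characteristic equation is s² + (5.3 + 4·0.54)s + 4·26.7 = 0.
That is s² + 7.46s + 106.8 = 0, so ω_n = 10.33 rad/s and ζ = 7.46/(2·10.33) = 0.3609.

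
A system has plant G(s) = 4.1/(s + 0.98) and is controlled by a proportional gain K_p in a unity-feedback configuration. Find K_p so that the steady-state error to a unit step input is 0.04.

For a type-0 loop with proportional control, e_ss = 1/(1 + K_p·G(0)).
G(0) = 4.184. Require 1/(1 + K_p·4.184) = 0.04, so 1 + 4.184·K_p = 25.
K_p = (25 − 1)/4.184 = 5.74.

K_p = 5.74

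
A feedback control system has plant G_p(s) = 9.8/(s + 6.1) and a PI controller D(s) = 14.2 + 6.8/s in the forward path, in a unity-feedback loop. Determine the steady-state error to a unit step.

The open loop D(s)G_p(s) has a pole at the origin (type 1), so the static position error constant is infinite and e_ss = 1/(1+∞) = 0.

0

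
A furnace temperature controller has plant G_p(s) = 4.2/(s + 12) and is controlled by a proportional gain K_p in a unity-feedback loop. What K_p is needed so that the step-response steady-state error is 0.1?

Steady-state error for a unit step on this type-0 loop is 1/(1 + K_p·G_p(0)).
G_p(0) = 0.35. Require 1/(1 + K_p·0.35) = 0.1, so 1 + 0.35·K_p = 10.
K_p = (10 − 1)/0.35 = 25.7.

K_p = 25.7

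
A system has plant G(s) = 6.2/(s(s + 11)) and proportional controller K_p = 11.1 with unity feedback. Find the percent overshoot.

6.19%

The closed-loop denominator s² + 11s + 68.82 gives ω_n = √68.82 = 8.296 and ζ = 11/(2ω_n) = 0.663.
%OS = 100·exp(−πζ/√(1−ζ²)) = 100·exp(−π·0.663/√0.5604) = 6.19%.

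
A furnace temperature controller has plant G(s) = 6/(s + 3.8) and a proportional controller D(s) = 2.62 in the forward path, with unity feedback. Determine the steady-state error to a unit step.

0.195

The loop is type 0. Static position error constant K_pos = D(0)·G(0) = 2.62·1.579 = 4.137.
Steady-state error to a unit step: e_ss = 1/(1+K_pos) = 1/5.137 = 0.195.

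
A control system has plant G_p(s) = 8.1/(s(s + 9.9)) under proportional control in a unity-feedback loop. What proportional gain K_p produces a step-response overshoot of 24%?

From %OS = 100·exp(−πζ/√(1−ζ²)) = 24%, ζ = −ln(0.24)/√(π²+ln²(0.24)) = 0.4136.
Characteristic equation s² + 9.9s + 8.1K_p = 0 gives ζ = 9.9/(2√(8.1K_p)).
Setting ζ = 0.4136: √(8.1K_p) = 9.9/(2·0.4136) = 11.97, so K_p = 143.2/8.1 = 17.7.

K_p = 17.7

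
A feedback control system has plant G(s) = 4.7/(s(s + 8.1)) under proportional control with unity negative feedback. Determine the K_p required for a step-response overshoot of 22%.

From %OS = 100·exp(−πζ/√(1−ζ²)) = 22%, ζ = −ln(0.22)/√(π²+ln²(0.22)) = 0.4342.
Characteristic equation s² + 8.1s + 4.7K_p = 0 gives ζ = 8.1/(2√(4.7K_p)).
Setting ζ = 0.4342: √(4.7K_p) = 8.1/(2·0.4342) = 9.328, so K_p = 87.02/4.7 = 18.5.

K_p = 18.5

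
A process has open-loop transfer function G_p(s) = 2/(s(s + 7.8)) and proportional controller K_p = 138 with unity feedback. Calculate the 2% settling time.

T_s ≈ 1.03 s

Closed-loop characteristic equation: s² + 7.8s + 276 = 0, so ω_n = 16.61 rad/s and ζ = 7.8/(2·16.61) = 0.2348.
2% settling time T_s ≈ 4/(ζω_n) = 4/3.9 = 1.03 s.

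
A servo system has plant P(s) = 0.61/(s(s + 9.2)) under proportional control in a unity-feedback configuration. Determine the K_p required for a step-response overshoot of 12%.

K_p = 111

From %OS = 100·exp(−πζ/√(1−ζ²)) = 12%, ζ = −ln(0.12)/√(π²+ln²(0.12)) = 0.5594.
Characteristic equation s² + 9.2s + 0.61K_p = 0 gives ζ = 9.2/(2√(0.61K_p)).
Setting ζ = 0.5594: √(0.61K_p) = 9.2/(2·0.5594) = 8.223, so K_p = 67.62/0.61 = 111.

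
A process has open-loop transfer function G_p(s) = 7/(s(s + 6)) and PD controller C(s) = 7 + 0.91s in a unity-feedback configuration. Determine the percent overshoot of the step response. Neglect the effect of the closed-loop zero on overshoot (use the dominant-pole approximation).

0.267%

Forward path: (7 + 0.91s)·7/(s(s+6)). The closed-loop characteristic equation is s² + (6 + 7·0.91)s + 7·7 = 0.
That is s² + 12.37s + 49 = 0, so ω_n = 7 rad/s and ζ = 12.37/(2·7) = 0.8836.
%OS = 100·exp(−πζ/√(1−ζ²)) = 0.267%.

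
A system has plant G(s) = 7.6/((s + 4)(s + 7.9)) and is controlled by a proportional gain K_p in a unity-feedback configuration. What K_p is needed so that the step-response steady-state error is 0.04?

K_p = 99.8

Steady-state error for a unit step on this type-0 loop is 1/(1 + K_p·G(0)).
G(0) = 0.2405. Require 1/(1 + K_p·0.2405) = 0.04, so 1 + 0.2405·K_p = 25.
K_p = (25 − 1)/0.2405 = 99.8.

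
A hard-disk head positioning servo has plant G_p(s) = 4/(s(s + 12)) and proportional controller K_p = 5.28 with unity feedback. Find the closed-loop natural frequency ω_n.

ω_n = 4.6 rad/s

The closed-loop denominator is s(s+12) + 5.28·4 = s² + 12s + 21.12.
Matching s² + 2ζω_n s + ω_n²: ω_n = √21.12 = 4.596 rad/s and 2ζω_n = 12, so ζ = 12/(2·4.596) = 1.31.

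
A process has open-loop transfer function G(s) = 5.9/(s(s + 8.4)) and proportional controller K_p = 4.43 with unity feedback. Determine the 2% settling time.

Closed-loop characteristic equation: s² + 8.4s + 26.14 = 0, so ω_n = 5.112 rad/s and ζ = 8.4/(2·5.112) = 0.8215.
2% settling time T_s ≈ 4/(ζω_n) = 4/4.2 = 0.952 s.

T_s ≈ 0.952 s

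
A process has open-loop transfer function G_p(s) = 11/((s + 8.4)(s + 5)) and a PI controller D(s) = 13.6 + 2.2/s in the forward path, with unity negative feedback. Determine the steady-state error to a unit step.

The open loop D(s)G_p(s) has a pole at the origin (type 1), so the static position error constant is infinite and e_ss = 1/(1+∞) = 0.

0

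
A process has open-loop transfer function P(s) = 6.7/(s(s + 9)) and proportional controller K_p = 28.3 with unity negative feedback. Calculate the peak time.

Closed-loop characteristic equation: s² + 9s + 189.6 = 0, so ω_n = 13.77 rad/s and ζ = 9/(2·13.77) = 0.3268.
Damped frequency ω_d = ω_n√(1−ζ²) = 13.01 rad/s, so peak time T_p = π/ω_d = 0.241 s.

T_p = 0.241 s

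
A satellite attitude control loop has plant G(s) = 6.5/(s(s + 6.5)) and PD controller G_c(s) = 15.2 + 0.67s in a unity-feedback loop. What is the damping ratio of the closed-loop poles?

ζ = 0.546

Forward path: (15.2 + 0.67s)·6.5/(s(s+6.5)). The closed-loop characteristic equation is s² + (6.5 + 6.5·0.67)s + 6.5·15.2 = 0.
That is s² + 10.86s + 98.8 = 0, so ω_n = 9.94 rad/s and ζ = 10.86/(2·9.94) = 0.546.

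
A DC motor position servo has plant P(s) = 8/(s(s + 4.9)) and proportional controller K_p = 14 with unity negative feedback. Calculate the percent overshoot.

The closed-loop denominator s² + 4.9s + 112 gives ω_n = √112 = 10.58 and ζ = 4.9/(2ω_n) = 0.2315.
%OS = 100·exp(−πζ/√(1−ζ²)) = 100·exp(−π·0.2315/√0.9464) = 47.4%.

47.4%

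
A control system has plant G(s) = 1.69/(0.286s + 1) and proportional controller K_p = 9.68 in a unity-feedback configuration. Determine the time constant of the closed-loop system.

Closed loop: T(s) = K_p·G/(1+K_p·G) = 16.36/(0.286s + 1 + 16.36), with pole at s = −(1 + 16.36)/0.286 = −60.7.
Closed-loop time constant τ = 1/60.7 = 0.0165 s.

τ = 0.0165 s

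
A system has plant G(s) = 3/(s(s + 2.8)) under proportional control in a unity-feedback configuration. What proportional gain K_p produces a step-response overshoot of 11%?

From %OS = 100·exp(−πζ/√(1−ζ²)) = 11%, ζ = −ln(0.11)/√(π²+ln²(0.11)) = 0.5749.
Characteristic equation s² + 2.8s + 3K_p = 0 gives ζ = 2.8/(2√(3K_p)).
Setting ζ = 0.5749: √(3K_p) = 2.8/(2·0.5749) = 2.435, so K_p = 5.93/3 = 1.98.

K_p = 1.98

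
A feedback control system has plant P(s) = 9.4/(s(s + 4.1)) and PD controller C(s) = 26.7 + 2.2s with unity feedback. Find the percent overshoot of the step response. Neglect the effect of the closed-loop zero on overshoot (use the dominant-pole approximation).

1.94%

Forward path: (26.7 + 2.2s)·9.4/(s(s+4.1)). The closed-loop characteristic equation is s² + (4.1 + 9.4·2.2)s + 9.4·26.7 = 0.
That is s² + 24.78s + 251 = 0, so ω_n = 15.84 rad/s and ζ = 24.78/(2·15.84) = 0.7821.
%OS = 100·exp(−πζ/√(1−ζ²)) = 1.94%.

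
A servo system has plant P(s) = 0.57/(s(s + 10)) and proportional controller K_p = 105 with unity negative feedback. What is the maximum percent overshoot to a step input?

6.99%

The closed-loop denominator s² + 10s + 59.85 gives ω_n = √59.85 = 7.736 and ζ = 10/(2ω_n) = 0.6463.
%OS = 100·exp(−πζ/√(1−ζ²)) = 100·exp(−π·0.6463/√0.5823) = 6.99%.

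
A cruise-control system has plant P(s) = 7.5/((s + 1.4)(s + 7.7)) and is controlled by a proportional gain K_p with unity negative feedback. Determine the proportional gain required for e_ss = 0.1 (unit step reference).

K_p = 12.9

Steady-state error for a unit step on this type-0 loop is 1/(1 + K_p·P(0)).
P(0) = 0.6957. Require 1/(1 + K_p·0.6957) = 0.1, so 1 + 0.6957·K_p = 10.
K_p = (10 − 1)/0.6957 = 12.9.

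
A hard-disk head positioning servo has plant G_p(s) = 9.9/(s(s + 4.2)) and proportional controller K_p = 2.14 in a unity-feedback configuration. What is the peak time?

The closed-loop denominator s² + 4.2s + 21.19 gives ω_n = √21.19 = 4.603 and ζ = 4.2/(2ω_n) = 0.4562.
Damped frequency ω_d = ω_n√(1−ζ²) = 4.096 rad/s, so peak time T_p = π/ω_d = 0.767 s.

T_p = 0.767 s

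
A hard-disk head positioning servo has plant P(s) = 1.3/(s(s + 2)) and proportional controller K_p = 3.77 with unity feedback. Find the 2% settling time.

T_s ≈ 4 s

The closed-loop denominator s² + 2s + 4.901 gives ω_n = √4.901 = 2.214 and ζ = 2/(2ω_n) = 0.4517.
2% settling time T_s ≈ 4/(ζω_n) = 4/1 = 4 s.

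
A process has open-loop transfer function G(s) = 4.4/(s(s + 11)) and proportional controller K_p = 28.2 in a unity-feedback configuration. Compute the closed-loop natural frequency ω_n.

ω_n = 11.1 rad/s

The closed-loop denominator is s(s+11) + 28.2·4.4 = s² + 11s + 124.1.
Matching s² + 2ζω_n s + ω_n²: ω_n = √124.1 = 11.14 rad/s and 2ζω_n = 11, so ζ = 11/(2·11.14) = 0.494.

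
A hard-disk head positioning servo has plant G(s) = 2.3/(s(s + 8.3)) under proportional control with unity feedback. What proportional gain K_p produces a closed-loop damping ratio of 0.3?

Closed-loop characteristic equation: s² + 8.3s + K_p·2.3 = 0.
So ω_n = √(2.3K_p) and 2ζω_n = 8.3, giving ζ = 8.3/(2√(2.3K_p)).
Setting ζ = 0.3: √(2.3K_p) = 8.3/(2·0.3) = 13.83, so K_p = 191.4/2.3 = 83.2.

K_p = 83.2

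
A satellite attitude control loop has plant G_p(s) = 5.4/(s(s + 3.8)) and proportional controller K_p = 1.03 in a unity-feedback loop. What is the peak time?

The closed-loop denominator s² + 3.8s + 5.562 gives ω_n = √5.562 = 2.358 and ζ = 3.8/(2ω_n) = 0.8056.
Damped frequency ω_d = ω_n√(1−ζ²) = 1.397 rad/s, so peak time T_p = π/ω_d = 2.25 s.

T_p = 2.25 s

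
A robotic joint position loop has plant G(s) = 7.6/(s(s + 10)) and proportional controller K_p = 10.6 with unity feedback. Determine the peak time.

T_p = 0.421 s

The closed-loop denominator s² + 10s + 80.56 gives ω_n = √80.56 = 8.976 and ζ = 10/(2ω_n) = 0.5571.
Damped frequency ω_d = ω_n√(1−ζ²) = 7.454 rad/s, so peak time T_p = π/ω_d = 0.421 s.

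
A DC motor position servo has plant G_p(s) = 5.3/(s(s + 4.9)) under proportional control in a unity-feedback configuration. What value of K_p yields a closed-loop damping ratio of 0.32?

Closed-loop characteristic equation: s² + 4.9s + K_p·5.3 = 0.
So ω_n = √(5.3K_p) and 2ζω_n = 4.9, giving ζ = 4.9/(2√(5.3K_p)).
Setting ζ = 0.32: √(5.3K_p) = 4.9/(2·0.32) = 7.656, so K_p = 58.62/5.3 = 11.1.

K_p = 11.1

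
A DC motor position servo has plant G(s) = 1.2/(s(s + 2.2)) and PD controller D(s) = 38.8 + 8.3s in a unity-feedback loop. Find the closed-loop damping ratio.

Forward path: (38.8 + 8.3s)·1.2/(s(s+2.2)). The closed-loop characteristic equation is s² + (2.2 + 1.2·8.3)s + 1.2·38.8 = 0.
That is s² + 12.16s + 46.56 = 0, so ω_n = 6.823 rad/s and ζ = 12.16/(2·6.823) = 0.891.

ζ = 0.891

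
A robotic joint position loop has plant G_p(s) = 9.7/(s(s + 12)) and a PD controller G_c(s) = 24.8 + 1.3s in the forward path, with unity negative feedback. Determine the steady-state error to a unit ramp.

The loop has one pole at the origin (type 1). Velocity error constant K_v = lim_{s→0} s·G_c(s)G_p(s) = 24.8·9.7/12 = 20.05.
Steady-state error to a unit ramp: e_ss = 1/K_v = 0.0499.

0.0499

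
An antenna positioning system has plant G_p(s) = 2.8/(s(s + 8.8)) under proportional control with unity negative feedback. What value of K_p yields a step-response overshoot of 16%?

K_p = 27.2

From %OS = 100·exp(−πζ/√(1−ζ²)) = 16%, ζ = −ln(0.16)/√(π²+ln²(0.16)) = 0.5039.
Characteristic equation s² + 8.8s + 2.8K_p = 0 gives ζ = 8.8/(2√(2.8K_p)).
Setting ζ = 0.5039: √(2.8K_p) = 8.8/(2·0.5039) = 8.732, so K_p = 76.26/2.8 = 27.2.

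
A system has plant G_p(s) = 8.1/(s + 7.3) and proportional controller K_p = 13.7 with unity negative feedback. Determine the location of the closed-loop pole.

Closed-loop transfer function: T(s) = K_p·G_p(s)/(1 + K_p·G_p(s)) = 111/(s + 7.3 + 111) = 111/(s + 118.3).
The closed-loop pole is at s = −118.3.

s = -118.3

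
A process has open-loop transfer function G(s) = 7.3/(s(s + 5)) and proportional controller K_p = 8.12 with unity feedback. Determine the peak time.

From 1 + K_pG(s) = 0: s² + 5s + 59.28 = 0 ⇒ ω_n = 7.699, ζ = 0.3247.
Damped frequency ω_d = ω_n√(1−ζ²) = 7.282 rad/s, so peak time T_p = π/ω_d = 0.431 s.

T_p = 0.431 s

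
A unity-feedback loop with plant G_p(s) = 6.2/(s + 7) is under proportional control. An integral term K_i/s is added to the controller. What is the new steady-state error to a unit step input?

The integrator makes K_pos = lim_{s→0} C(s)G(s) infinite, so e_ss = 1/(1+K_pos) = 0.

0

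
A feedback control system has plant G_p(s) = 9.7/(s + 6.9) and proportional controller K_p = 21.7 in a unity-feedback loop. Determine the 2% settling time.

T_s ≈ 0.0184 s

Closed-loop transfer function: T(s) = K_p·G_p(s)/(1 + K_p·G_p(s)) = 210.5/(s + 6.9 + 210.5) = 210.5/(s + 217.4).
Time constant τ = 1/217.4 = 0.0046 s, so the 2% settling time is about 4τ = 0.0184 s.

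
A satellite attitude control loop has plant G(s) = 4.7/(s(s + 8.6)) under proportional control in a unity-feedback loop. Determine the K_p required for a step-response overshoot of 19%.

K_p = 18

From %OS = 100·exp(−πζ/√(1−ζ²)) = 19%, ζ = −ln(0.19)/√(π²+ln²(0.19)) = 0.4673.
Characteristic equation s² + 8.6s + 4.7K_p = 0 gives ζ = 8.6/(2√(4.7K_p)).
Setting ζ = 0.4673: √(4.7K_p) = 8.6/(2·0.4673) = 9.201, so K_p = 84.66/4.7 = 18.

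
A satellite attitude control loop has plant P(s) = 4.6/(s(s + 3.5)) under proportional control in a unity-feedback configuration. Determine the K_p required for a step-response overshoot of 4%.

K_p = 1.3

From %OS = 100·exp(−πζ/√(1−ζ²)) = 4%, ζ = −ln(0.04)/√(π²+ln²(0.04)) = 0.7156.
Characteristic equation s² + 3.5s + 4.6K_p = 0 gives ζ = 3.5/(2√(4.6K_p)).
Setting ζ = 0.7156: √(4.6K_p) = 3.5/(2·0.7156) = 2.445, so K_p = 5.98/4.6 = 1.3.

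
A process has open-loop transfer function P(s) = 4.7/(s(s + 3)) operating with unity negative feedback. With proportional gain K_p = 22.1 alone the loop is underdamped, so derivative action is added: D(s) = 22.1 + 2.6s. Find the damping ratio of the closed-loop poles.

ζ = 0.747

Forward path: (22.1 + 2.6s)·4.7/(s(s+3)). The closed-loop characteristic equation is s² + (3 + 4.7·2.6)s + 4.7·22.1 = 0.
That is s² + 15.22s + 103.9 = 0, so ω_n = 10.19 rad/s and ζ = 15.22/(2·10.19) = 0.7467.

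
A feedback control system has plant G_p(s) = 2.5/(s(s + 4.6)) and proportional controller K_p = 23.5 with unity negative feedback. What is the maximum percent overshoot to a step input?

37.2%

The closed-loop denominator s² + 4.6s + 58.75 gives ω_n = √58.75 = 7.665 and ζ = 4.6/(2ω_n) = 0.3001.
%OS = 100·exp(−πζ/√(1−ζ²)) = 100·exp(−π·0.3001/√0.91) = 37.2%.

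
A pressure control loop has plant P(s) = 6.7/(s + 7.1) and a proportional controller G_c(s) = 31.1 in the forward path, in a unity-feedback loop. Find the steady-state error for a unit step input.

The loop is type 0. Static position error constant K_pos = G_c(0)·P(0) = 31.1·0.9437 = 29.35.
Steady-state error to a unit step: e_ss = 1/(1+K_pos) = 1/30.35 = 0.033.

0.033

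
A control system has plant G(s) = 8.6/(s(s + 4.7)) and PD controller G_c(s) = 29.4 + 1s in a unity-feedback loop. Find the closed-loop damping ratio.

ζ = 0.418

Forward path: (29.4 + 1s)·8.6/(s(s+4.7)). The closed-loop characteristic equation is s² + (4.7 + 8.6·1)s + 8.6·29.4 = 0.
That is s² + 13.3s + 252.8 = 0, so ω_n = 15.9 rad/s and ζ = 13.3/(2·15.9) = 0.4182.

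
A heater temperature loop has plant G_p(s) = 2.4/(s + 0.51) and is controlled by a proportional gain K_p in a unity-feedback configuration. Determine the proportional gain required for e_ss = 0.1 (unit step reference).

The loop is type 0, so e_ss(step) = 1/(1 + K_pos) with K_pos = K_p·G_p(0).
G_p(0) = 4.706. Require 1/(1 + K_p·4.706) = 0.1, so 1 + 4.706·K_p = 10.
K_p = (10 − 1)/4.706 = 1.91.

K_p = 1.91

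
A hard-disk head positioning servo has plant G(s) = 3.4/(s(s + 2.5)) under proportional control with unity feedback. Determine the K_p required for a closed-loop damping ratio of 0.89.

K_p = 0.58

Closed-loop characteristic equation: s² + 2.5s + K_p·3.4 = 0.
So ω_n = √(3.4K_p) and 2ζω_n = 2.5, giving ζ = 2.5/(2√(3.4K_p)).
Setting ζ = 0.89: √(3.4K_p) = 2.5/(2·0.89) = 1.404, so K_p = 1.973/3.4 = 0.58.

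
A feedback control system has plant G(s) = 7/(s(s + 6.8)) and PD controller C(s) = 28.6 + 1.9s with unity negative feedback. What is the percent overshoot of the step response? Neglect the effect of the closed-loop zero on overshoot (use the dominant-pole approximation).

4.2%

Forward path: (28.6 + 1.9s)·7/(s(s+6.8)). The closed-loop characteristic equation is s² + (6.8 + 7·1.9)s + 7·28.6 = 0.
That is s² + 20.1s + 200.2 = 0, so ω_n = 14.15 rad/s and ζ = 20.1/(2·14.15) = 0.7103.
%OS = 100·exp(−πζ/√(1−ζ²)) = 4.2%.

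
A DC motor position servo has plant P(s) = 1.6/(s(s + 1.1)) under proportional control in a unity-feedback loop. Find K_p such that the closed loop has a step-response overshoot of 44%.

From %OS = 100·exp(−πζ/√(1−ζ²)) = 44%, ζ = −ln(0.44)/√(π²+ln²(0.44)) = 0.2528.
Characteristic equation s² + 1.1s + 1.6K_p = 0 gives ζ = 1.1/(2√(1.6K_p)).
Setting ζ = 0.2528: √(1.6K_p) = 1.1/(2·0.2528) = 2.175, so K_p = 4.732/1.6 = 2.96.

K_p = 2.96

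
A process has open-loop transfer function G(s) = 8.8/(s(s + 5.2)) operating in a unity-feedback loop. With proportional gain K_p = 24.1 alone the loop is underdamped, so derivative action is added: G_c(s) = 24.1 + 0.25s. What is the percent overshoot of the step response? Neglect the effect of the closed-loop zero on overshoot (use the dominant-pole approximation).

Forward path: (24.1 + 0.25s)·8.8/(s(s+5.2)). The closed-loop characteristic equation is s² + (5.2 + 8.8·0.25)s + 8.8·24.1 = 0.
That is s² + 7.4s + 212.1 = 0, so ω_n = 14.56 rad/s and ζ = 7.4/(2·14.56) = 0.2541.
%OS = 100·exp(−πζ/√(1−ζ²)) = 43.8%.

43.8%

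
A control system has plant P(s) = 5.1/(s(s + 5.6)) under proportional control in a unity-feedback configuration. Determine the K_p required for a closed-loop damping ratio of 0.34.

K_p = 13.3

Closed-loop characteristic equation: s² + 5.6s + K_p·5.1 = 0.
So ω_n = √(5.1K_p) and 2ζω_n = 5.6, giving ζ = 5.6/(2√(5.1K_p)).
Setting ζ = 0.34: √(5.1K_p) = 5.6/(2·0.34) = 8.235, so K_p = 67.82/5.1 = 13.3.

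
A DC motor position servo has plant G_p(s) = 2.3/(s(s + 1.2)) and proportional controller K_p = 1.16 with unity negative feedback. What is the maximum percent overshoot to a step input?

From 1 + K_pG_p(s) = 0: s² + 1.2s + 2.668 = 0 ⇒ ω_n = 1.633, ζ = 0.3673.
%OS = 100·exp(−πζ/√(1−ζ²)) = 100·exp(−π·0.3673/√0.8651) = 28.9%.

28.9%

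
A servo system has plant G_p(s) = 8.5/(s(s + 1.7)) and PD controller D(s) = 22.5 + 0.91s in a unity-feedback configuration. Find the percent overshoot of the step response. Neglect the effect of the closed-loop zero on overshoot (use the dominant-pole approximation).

Forward path: (22.5 + 0.91s)·8.5/(s(s+1.7)). The closed-loop characteristic equation is s² + (1.7 + 8.5·0.91)s + 8.5·22.5 = 0.
That is s² + 9.435s + 191.2 = 0, so ω_n = 13.83 rad/s and ζ = 9.435/(2·13.83) = 0.3411.
%OS = 100·exp(−πζ/√(1−ζ²)) = 32%.

32%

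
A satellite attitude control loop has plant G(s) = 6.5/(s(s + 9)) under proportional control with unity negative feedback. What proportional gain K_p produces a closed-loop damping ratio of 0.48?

Closed-loop characteristic equation: s² + 9s + K_p·6.5 = 0.
So ω_n = √(6.5K_p) and 2ζω_n = 9, giving ζ = 9/(2√(6.5K_p)).
Setting ζ = 0.48: √(6.5K_p) = 9/(2·0.48) = 9.375, so K_p = 87.89/6.5 = 13.5.

K_p = 13.5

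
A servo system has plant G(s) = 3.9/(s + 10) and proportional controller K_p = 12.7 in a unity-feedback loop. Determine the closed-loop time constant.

τ = 0.0168 s

Closed-loop transfer function: T(s) = K_p·G(s)/(1 + K_p·G(s)) = 49.53/(s + 10 + 49.53) = 49.53/(s + 59.53).
Time constant τ = 1/59.53 = 0.0168 s.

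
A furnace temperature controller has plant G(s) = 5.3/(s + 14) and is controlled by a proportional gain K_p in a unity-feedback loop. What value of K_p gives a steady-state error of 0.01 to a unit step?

Steady-state error for a unit step on this type-0 loop is 1/(1 + K_p·G(0)).
G(0) = 0.3786. Require 1/(1 + K_p·0.3786) = 0.01, so 1 + 0.3786·K_p = 100.
K_p = (100 − 1)/0.3786 = 262.

K_p = 262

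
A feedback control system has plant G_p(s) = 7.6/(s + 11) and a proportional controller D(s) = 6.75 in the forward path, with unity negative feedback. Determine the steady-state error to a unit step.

The loop is type 0. Static position error constant K_pos = D(0)·G_p(0) = 6.75·0.6909 = 4.664.
Steady-state error to a unit step: e_ss = 1/(1+K_pos) = 1/5.664 = 0.177.

0.177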